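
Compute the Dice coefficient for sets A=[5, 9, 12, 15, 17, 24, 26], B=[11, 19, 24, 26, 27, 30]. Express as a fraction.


A intersect B = [24, 26]
|A intersect B| = 2
|A| = 7, |B| = 6
Dice = 2*2 / (7+6)
= 4 / 13 = 4/13

4/13


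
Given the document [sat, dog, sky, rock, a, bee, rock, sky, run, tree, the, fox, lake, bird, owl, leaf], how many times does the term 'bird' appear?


Document has 16 words
Scanning for 'bird':
Found at positions: [13]
Count = 1

1


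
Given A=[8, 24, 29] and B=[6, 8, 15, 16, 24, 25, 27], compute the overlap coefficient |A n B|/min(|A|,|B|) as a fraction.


A intersect B = [8, 24]
|A intersect B| = 2
min(|A|, |B|) = min(3, 7) = 3
Overlap = 2 / 3 = 2/3

2/3


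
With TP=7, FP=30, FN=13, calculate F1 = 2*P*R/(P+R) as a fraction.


F1 = 2 * P * R / (P + R)
P = TP/(TP+FP) = 7/37 = 7/37
R = TP/(TP+FN) = 7/20 = 7/20
2 * P * R = 2 * 7/37 * 7/20 = 49/370
P + R = 7/37 + 7/20 = 399/740
F1 = 49/370 / 399/740 = 14/57

14/57


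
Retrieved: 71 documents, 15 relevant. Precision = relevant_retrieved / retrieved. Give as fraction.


Precision = relevant_retrieved / total_retrieved
= 15 / 71
= 15 / (15 + 56)
= 15/71

15/71


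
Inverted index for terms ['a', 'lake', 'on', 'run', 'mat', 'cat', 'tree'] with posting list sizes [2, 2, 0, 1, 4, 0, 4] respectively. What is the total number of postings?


Summing posting list sizes:
'a': 2 postings
'lake': 2 postings
'on': 0 postings
'run': 1 postings
'mat': 4 postings
'cat': 0 postings
'tree': 4 postings
Total = 2 + 2 + 0 + 1 + 4 + 0 + 4 = 13

13


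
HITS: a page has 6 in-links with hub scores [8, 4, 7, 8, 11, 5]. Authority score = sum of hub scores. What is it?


Authority = sum of hub scores of in-linkers
In-link 1: hub score = 8
In-link 2: hub score = 4
In-link 3: hub score = 7
In-link 4: hub score = 8
In-link 5: hub score = 11
In-link 6: hub score = 5
Authority = 8 + 4 + 7 + 8 + 11 + 5 = 43

43


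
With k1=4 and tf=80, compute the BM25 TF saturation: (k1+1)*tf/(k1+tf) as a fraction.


BM25 TF component = (k1+1)*tf / (k1+tf)
k1 = 4, tf = 80
Numerator = (4+1)*80 = 400
Denominator = 4 + 80 = 84
= 400/84 = 100/21

100/21


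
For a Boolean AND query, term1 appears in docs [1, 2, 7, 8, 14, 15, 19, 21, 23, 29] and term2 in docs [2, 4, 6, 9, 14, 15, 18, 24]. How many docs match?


Boolean AND: find intersection of posting lists
term1 docs: [1, 2, 7, 8, 14, 15, 19, 21, 23, 29]
term2 docs: [2, 4, 6, 9, 14, 15, 18, 24]
Intersection: [2, 14, 15]
|intersection| = 3

3


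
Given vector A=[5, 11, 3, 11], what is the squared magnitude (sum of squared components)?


|A|^2 = sum of squared components
A[0]^2 = 5^2 = 25
A[1]^2 = 11^2 = 121
A[2]^2 = 3^2 = 9
A[3]^2 = 11^2 = 121
Sum = 25 + 121 + 9 + 121 = 276

276


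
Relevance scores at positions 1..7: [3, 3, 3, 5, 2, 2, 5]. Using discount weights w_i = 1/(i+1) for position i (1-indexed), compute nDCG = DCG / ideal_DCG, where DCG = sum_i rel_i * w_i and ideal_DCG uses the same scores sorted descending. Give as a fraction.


Position discount weights w_i = 1/(i+1) for i=1..7:
Weights = [1/2, 1/3, 1/4, 1/5, 1/6, 1/7, 1/8]
Actual relevance: [3, 3, 3, 5, 2, 2, 5]
DCG = 3/2 + 3/3 + 3/4 + 5/5 + 2/6 + 2/7 + 5/8 = 923/168
Ideal relevance (sorted desc): [5, 5, 3, 3, 3, 2, 2]
Ideal DCG = 5/2 + 5/3 + 3/4 + 3/5 + 3/6 + 2/7 + 2/8 = 688/105
nDCG = DCG / ideal_DCG = 923/168 / 688/105 = 4615/5504

4615/5504


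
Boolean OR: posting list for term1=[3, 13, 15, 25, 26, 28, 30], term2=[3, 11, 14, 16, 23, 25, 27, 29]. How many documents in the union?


Boolean OR: find union of posting lists
term1 docs: [3, 13, 15, 25, 26, 28, 30]
term2 docs: [3, 11, 14, 16, 23, 25, 27, 29]
Union: [3, 11, 13, 14, 15, 16, 23, 25, 26, 27, 28, 29, 30]
|union| = 13

13


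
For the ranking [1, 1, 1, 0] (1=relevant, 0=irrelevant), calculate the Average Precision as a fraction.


Computing P@k for each relevant position:
Position 1: relevant, P@1 = 1/1 = 1
Position 2: relevant, P@2 = 2/2 = 1
Position 3: relevant, P@3 = 3/3 = 1
Position 4: not relevant
Sum of P@k = 1 + 1 + 1 = 3
AP = 3 / 3 = 1

1


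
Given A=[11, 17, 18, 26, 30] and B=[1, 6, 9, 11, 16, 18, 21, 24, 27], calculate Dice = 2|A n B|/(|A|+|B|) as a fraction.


A intersect B = [11, 18]
|A intersect B| = 2
|A| = 5, |B| = 9
Dice = 2*2 / (5+9)
= 4 / 14 = 2/7

2/7


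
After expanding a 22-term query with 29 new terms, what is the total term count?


Original terms: 22
Expansion terms: 29
Total = 22 + 29 = 51

51


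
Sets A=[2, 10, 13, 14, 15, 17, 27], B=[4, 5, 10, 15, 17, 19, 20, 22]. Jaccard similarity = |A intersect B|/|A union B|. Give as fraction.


A intersect B = [10, 15, 17]
|A intersect B| = 3
A union B = [2, 4, 5, 10, 13, 14, 15, 17, 19, 20, 22, 27]
|A union B| = 12
Jaccard = 3/12 = 1/4

1/4


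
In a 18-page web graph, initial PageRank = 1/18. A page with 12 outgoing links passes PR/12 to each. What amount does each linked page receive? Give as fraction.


Initial PR = 1/18 = 1/18
Outlinks = 12
Contribution per link = PR / outlinks
= 1/18 / 12
= 1/216

1/216


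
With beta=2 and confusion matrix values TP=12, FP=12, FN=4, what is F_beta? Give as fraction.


P = TP/(TP+FP) = 12/24 = 1/2
R = TP/(TP+FN) = 12/16 = 3/4
beta^2 = 2^2 = 4
(1 + beta^2) = 5
Numerator = (1+beta^2)*P*R = 15/8
Denominator = beta^2*P + R = 2 + 3/4 = 11/4
F_beta = 15/22

15/22


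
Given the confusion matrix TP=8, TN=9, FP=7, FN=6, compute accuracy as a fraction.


Accuracy = (TP + TN) / (TP + TN + FP + FN)
TP + TN = 8 + 9 = 17
Total = 8 + 9 + 7 + 6 = 30
Accuracy = 17 / 30 = 17/30

17/30


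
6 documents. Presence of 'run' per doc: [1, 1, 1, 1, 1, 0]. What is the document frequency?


Checking each document for 'run':
Doc 1: present
Doc 2: present
Doc 3: present
Doc 4: present
Doc 5: present
Doc 6: absent
df = sum of presences = 1 + 1 + 1 + 1 + 1 + 0 = 5

5


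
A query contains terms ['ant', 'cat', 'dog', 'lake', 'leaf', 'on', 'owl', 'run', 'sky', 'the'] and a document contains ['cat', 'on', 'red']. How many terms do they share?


Query terms: ['ant', 'cat', 'dog', 'lake', 'leaf', 'on', 'owl', 'run', 'sky', 'the']
Document terms: ['cat', 'on', 'red']
Common terms: ['cat', 'on']
Overlap count = 2

2


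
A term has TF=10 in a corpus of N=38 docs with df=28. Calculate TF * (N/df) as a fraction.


TF * (N/df)
= 10 * (38/28)
= 10 * 19/14
= 95/7

95/7


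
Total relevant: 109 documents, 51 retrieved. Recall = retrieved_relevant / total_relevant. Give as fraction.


Recall = retrieved_relevant / total_relevant
= 51 / 109
= 51 / (51 + 58)
= 51/109

51/109


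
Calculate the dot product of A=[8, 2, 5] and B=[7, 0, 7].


Dot product = sum of element-wise products
A[0]*B[0] = 8*7 = 56
A[1]*B[1] = 2*0 = 0
A[2]*B[2] = 5*7 = 35
Sum = 56 + 0 + 35 = 91

91


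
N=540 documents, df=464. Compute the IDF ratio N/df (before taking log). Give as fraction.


IDF ratio = N / df
= 540 / 464
= 135/116

135/116


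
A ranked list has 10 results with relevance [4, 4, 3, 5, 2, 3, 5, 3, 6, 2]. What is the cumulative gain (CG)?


Cumulative Gain = sum of relevance scores
Position 1: rel=4, running sum=4
Position 2: rel=4, running sum=8
Position 3: rel=3, running sum=11
Position 4: rel=5, running sum=16
Position 5: rel=2, running sum=18
Position 6: rel=3, running sum=21
Position 7: rel=5, running sum=26
Position 8: rel=3, running sum=29
Position 9: rel=6, running sum=35
Position 10: rel=2, running sum=37
CG = 37

37


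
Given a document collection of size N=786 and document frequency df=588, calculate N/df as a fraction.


IDF ratio = N / df
= 786 / 588
= 131/98

131/98


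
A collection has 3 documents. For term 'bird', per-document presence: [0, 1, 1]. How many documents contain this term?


Checking each document for 'bird':
Doc 1: absent
Doc 2: present
Doc 3: present
df = sum of presences = 0 + 1 + 1 = 2

2


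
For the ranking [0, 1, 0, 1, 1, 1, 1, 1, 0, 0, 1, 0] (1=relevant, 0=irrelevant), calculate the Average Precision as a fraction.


Computing P@k for each relevant position:
Position 1: not relevant
Position 2: relevant, P@2 = 1/2 = 1/2
Position 3: not relevant
Position 4: relevant, P@4 = 2/4 = 1/2
Position 5: relevant, P@5 = 3/5 = 3/5
Position 6: relevant, P@6 = 4/6 = 2/3
Position 7: relevant, P@7 = 5/7 = 5/7
Position 8: relevant, P@8 = 6/8 = 3/4
Position 9: not relevant
Position 10: not relevant
Position 11: relevant, P@11 = 7/11 = 7/11
Position 12: not relevant
Sum of P@k = 1/2 + 1/2 + 3/5 + 2/3 + 5/7 + 3/4 + 7/11 = 20177/4620
AP = 20177/4620 / 7 = 20177/32340

20177/32340


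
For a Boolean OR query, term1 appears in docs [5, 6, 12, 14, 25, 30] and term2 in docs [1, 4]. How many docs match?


Boolean OR: find union of posting lists
term1 docs: [5, 6, 12, 14, 25, 30]
term2 docs: [1, 4]
Union: [1, 4, 5, 6, 12, 14, 25, 30]
|union| = 8

8


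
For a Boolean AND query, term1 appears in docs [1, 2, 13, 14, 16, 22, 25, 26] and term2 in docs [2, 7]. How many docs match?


Boolean AND: find intersection of posting lists
term1 docs: [1, 2, 13, 14, 16, 22, 25, 26]
term2 docs: [2, 7]
Intersection: [2]
|intersection| = 1

1


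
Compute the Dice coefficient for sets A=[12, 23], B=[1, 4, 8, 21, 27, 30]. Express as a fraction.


A intersect B = []
|A intersect B| = 0
|A| = 2, |B| = 6
Dice = 2*0 / (2+6)
= 0 / 8 = 0

0


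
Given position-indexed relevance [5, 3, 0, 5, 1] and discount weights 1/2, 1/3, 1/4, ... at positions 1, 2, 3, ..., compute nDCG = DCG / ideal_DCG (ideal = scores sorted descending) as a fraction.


Position discount weights w_i = 1/(i+1) for i=1..5:
Weights = [1/2, 1/3, 1/4, 1/5, 1/6]
Actual relevance: [5, 3, 0, 5, 1]
DCG = 5/2 + 3/3 + 0/4 + 5/5 + 1/6 = 14/3
Ideal relevance (sorted desc): [5, 5, 3, 1, 0]
Ideal DCG = 5/2 + 5/3 + 3/4 + 1/5 + 0/6 = 307/60
nDCG = DCG / ideal_DCG = 14/3 / 307/60 = 280/307

280/307


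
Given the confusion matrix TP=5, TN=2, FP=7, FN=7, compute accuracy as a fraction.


Accuracy = (TP + TN) / (TP + TN + FP + FN)
TP + TN = 5 + 2 = 7
Total = 5 + 2 + 7 + 7 = 21
Accuracy = 7 / 21 = 1/3

1/3


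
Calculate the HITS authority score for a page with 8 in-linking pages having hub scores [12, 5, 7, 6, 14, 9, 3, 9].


Authority = sum of hub scores of in-linkers
In-link 1: hub score = 12
In-link 2: hub score = 5
In-link 3: hub score = 7
In-link 4: hub score = 6
In-link 5: hub score = 14
In-link 6: hub score = 9
In-link 7: hub score = 3
In-link 8: hub score = 9
Authority = 12 + 5 + 7 + 6 + 14 + 9 + 3 + 9 = 65

65


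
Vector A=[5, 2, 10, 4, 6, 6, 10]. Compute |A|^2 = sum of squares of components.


|A|^2 = sum of squared components
A[0]^2 = 5^2 = 25
A[1]^2 = 2^2 = 4
A[2]^2 = 10^2 = 100
A[3]^2 = 4^2 = 16
A[4]^2 = 6^2 = 36
A[5]^2 = 6^2 = 36
A[6]^2 = 10^2 = 100
Sum = 25 + 4 + 100 + 16 + 36 + 36 + 100 = 317

317


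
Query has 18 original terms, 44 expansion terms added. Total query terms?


Original terms: 18
Expansion terms: 44
Total = 18 + 44 = 62

62


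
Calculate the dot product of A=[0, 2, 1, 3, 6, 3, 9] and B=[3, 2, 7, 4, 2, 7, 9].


Dot product = sum of element-wise products
A[0]*B[0] = 0*3 = 0
A[1]*B[1] = 2*2 = 4
A[2]*B[2] = 1*7 = 7
A[3]*B[3] = 3*4 = 12
A[4]*B[4] = 6*2 = 12
A[5]*B[5] = 3*7 = 21
A[6]*B[6] = 9*9 = 81
Sum = 0 + 4 + 7 + 12 + 12 + 21 + 81 = 137

137


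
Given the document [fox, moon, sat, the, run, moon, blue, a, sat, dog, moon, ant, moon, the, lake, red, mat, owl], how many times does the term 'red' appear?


Document has 18 words
Scanning for 'red':
Found at positions: [15]
Count = 1

1


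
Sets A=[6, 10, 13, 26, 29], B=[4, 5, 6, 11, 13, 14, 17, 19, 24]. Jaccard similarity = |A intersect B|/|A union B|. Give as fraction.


A intersect B = [6, 13]
|A intersect B| = 2
A union B = [4, 5, 6, 10, 11, 13, 14, 17, 19, 24, 26, 29]
|A union B| = 12
Jaccard = 2/12 = 1/6

1/6


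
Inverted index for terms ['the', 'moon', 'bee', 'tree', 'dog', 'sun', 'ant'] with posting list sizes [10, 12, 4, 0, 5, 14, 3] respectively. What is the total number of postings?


Summing posting list sizes:
'the': 10 postings
'moon': 12 postings
'bee': 4 postings
'tree': 0 postings
'dog': 5 postings
'sun': 14 postings
'ant': 3 postings
Total = 10 + 12 + 4 + 0 + 5 + 14 + 3 = 48

48


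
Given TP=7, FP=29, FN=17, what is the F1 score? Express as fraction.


F1 = 2 * P * R / (P + R)
P = TP/(TP+FP) = 7/36 = 7/36
R = TP/(TP+FN) = 7/24 = 7/24
2 * P * R = 2 * 7/36 * 7/24 = 49/432
P + R = 7/36 + 7/24 = 35/72
F1 = 49/432 / 35/72 = 7/30

7/30


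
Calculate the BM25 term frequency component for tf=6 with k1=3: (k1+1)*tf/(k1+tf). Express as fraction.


BM25 TF component = (k1+1)*tf / (k1+tf)
k1 = 3, tf = 6
Numerator = (3+1)*6 = 24
Denominator = 3 + 6 = 9
= 24/9 = 8/3

8/3


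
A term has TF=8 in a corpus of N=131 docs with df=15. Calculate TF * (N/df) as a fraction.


TF * (N/df)
= 8 * (131/15)
= 8 * 131/15
= 1048/15

1048/15


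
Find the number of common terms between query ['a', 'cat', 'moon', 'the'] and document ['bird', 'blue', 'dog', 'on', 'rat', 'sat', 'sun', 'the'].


Query terms: ['a', 'cat', 'moon', 'the']
Document terms: ['bird', 'blue', 'dog', 'on', 'rat', 'sat', 'sun', 'the']
Common terms: ['the']
Overlap count = 1

1


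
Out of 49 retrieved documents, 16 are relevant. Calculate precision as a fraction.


Precision = relevant_retrieved / total_retrieved
= 16 / 49
= 16 / (16 + 33)
= 16/49

16/49


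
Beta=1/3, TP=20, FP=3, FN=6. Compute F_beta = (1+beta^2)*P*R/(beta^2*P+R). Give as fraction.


P = TP/(TP+FP) = 20/23 = 20/23
R = TP/(TP+FN) = 20/26 = 10/13
beta^2 = 1/3^2 = 1/9
(1 + beta^2) = 10/9
Numerator = (1+beta^2)*P*R = 2000/2691
Denominator = beta^2*P + R = 20/207 + 10/13 = 2330/2691
F_beta = 200/233

200/233


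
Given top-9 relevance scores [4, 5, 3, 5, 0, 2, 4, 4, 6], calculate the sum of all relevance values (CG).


Cumulative Gain = sum of relevance scores
Position 1: rel=4, running sum=4
Position 2: rel=5, running sum=9
Position 3: rel=3, running sum=12
Position 4: rel=5, running sum=17
Position 5: rel=0, running sum=17
Position 6: rel=2, running sum=19
Position 7: rel=4, running sum=23
Position 8: rel=4, running sum=27
Position 9: rel=6, running sum=33
CG = 33

33


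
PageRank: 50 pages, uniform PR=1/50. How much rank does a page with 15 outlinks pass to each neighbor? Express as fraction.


Initial PR = 1/50 = 1/50
Outlinks = 15
Contribution per link = PR / outlinks
= 1/50 / 15
= 1/750

1/750


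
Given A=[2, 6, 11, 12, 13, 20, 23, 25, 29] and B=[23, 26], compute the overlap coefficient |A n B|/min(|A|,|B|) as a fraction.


A intersect B = [23]
|A intersect B| = 1
min(|A|, |B|) = min(9, 2) = 2
Overlap = 1 / 2 = 1/2

1/2


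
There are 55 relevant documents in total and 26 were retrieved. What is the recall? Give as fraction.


Recall = retrieved_relevant / total_relevant
= 26 / 55
= 26 / (26 + 29)
= 26/55

26/55


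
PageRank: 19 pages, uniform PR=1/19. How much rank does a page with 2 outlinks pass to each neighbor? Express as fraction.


Initial PR = 1/19 = 1/19
Outlinks = 2
Contribution per link = PR / outlinks
= 1/19 / 2
= 1/38

1/38


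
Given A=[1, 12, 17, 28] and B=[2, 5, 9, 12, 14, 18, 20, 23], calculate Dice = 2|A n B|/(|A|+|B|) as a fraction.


A intersect B = [12]
|A intersect B| = 1
|A| = 4, |B| = 8
Dice = 2*1 / (4+8)
= 2 / 12 = 1/6

1/6


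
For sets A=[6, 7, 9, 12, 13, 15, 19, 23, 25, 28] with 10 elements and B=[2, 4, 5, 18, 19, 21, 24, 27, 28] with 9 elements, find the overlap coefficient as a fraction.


A intersect B = [19, 28]
|A intersect B| = 2
min(|A|, |B|) = min(10, 9) = 9
Overlap = 2 / 9 = 2/9

2/9


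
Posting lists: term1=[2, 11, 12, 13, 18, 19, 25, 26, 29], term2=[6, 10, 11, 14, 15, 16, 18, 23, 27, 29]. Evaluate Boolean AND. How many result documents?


Boolean AND: find intersection of posting lists
term1 docs: [2, 11, 12, 13, 18, 19, 25, 26, 29]
term2 docs: [6, 10, 11, 14, 15, 16, 18, 23, 27, 29]
Intersection: [11, 18, 29]
|intersection| = 3

3


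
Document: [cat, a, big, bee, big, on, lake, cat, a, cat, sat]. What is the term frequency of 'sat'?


Document has 11 words
Scanning for 'sat':
Found at positions: [10]
Count = 1

1


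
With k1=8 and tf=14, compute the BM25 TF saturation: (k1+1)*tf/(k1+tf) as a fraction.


BM25 TF component = (k1+1)*tf / (k1+tf)
k1 = 8, tf = 14
Numerator = (8+1)*14 = 126
Denominator = 8 + 14 = 22
= 126/22 = 63/11

63/11


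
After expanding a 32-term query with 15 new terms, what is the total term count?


Original terms: 32
Expansion terms: 15
Total = 32 + 15 = 47

47


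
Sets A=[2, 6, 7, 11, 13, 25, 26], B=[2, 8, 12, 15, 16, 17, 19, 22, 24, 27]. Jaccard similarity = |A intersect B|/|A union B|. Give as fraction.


A intersect B = [2]
|A intersect B| = 1
A union B = [2, 6, 7, 8, 11, 12, 13, 15, 16, 17, 19, 22, 24, 25, 26, 27]
|A union B| = 16
Jaccard = 1/16 = 1/16

1/16


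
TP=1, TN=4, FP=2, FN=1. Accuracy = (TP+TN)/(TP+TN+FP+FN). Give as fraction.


Accuracy = (TP + TN) / (TP + TN + FP + FN)
TP + TN = 1 + 4 = 5
Total = 1 + 4 + 2 + 1 = 8
Accuracy = 5 / 8 = 5/8

5/8


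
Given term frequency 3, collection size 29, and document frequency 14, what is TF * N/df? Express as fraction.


TF * (N/df)
= 3 * (29/14)
= 3 * 29/14
= 87/14

87/14


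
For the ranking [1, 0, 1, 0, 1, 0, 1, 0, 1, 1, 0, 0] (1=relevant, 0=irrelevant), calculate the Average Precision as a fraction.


Computing P@k for each relevant position:
Position 1: relevant, P@1 = 1/1 = 1
Position 2: not relevant
Position 3: relevant, P@3 = 2/3 = 2/3
Position 4: not relevant
Position 5: relevant, P@5 = 3/5 = 3/5
Position 6: not relevant
Position 7: relevant, P@7 = 4/7 = 4/7
Position 8: not relevant
Position 9: relevant, P@9 = 5/9 = 5/9
Position 10: relevant, P@10 = 6/10 = 3/5
Position 11: not relevant
Position 12: not relevant
Sum of P@k = 1 + 2/3 + 3/5 + 4/7 + 5/9 + 3/5 = 1258/315
AP = 1258/315 / 6 = 629/945

629/945


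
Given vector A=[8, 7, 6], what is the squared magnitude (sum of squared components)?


|A|^2 = sum of squared components
A[0]^2 = 8^2 = 64
A[1]^2 = 7^2 = 49
A[2]^2 = 6^2 = 36
Sum = 64 + 49 + 36 = 149

149


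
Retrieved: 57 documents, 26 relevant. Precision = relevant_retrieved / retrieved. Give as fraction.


Precision = relevant_retrieved / total_retrieved
= 26 / 57
= 26 / (26 + 31)
= 26/57

26/57


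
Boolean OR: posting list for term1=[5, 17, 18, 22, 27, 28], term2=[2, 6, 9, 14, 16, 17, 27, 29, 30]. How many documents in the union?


Boolean OR: find union of posting lists
term1 docs: [5, 17, 18, 22, 27, 28]
term2 docs: [2, 6, 9, 14, 16, 17, 27, 29, 30]
Union: [2, 5, 6, 9, 14, 16, 17, 18, 22, 27, 28, 29, 30]
|union| = 13

13


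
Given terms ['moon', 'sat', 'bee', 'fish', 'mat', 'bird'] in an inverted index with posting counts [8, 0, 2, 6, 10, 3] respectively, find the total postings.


Summing posting list sizes:
'moon': 8 postings
'sat': 0 postings
'bee': 2 postings
'fish': 6 postings
'mat': 10 postings
'bird': 3 postings
Total = 8 + 0 + 2 + 6 + 10 + 3 = 29

29


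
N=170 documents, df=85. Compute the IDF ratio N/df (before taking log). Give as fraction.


IDF ratio = N / df
= 170 / 85
= 2

2


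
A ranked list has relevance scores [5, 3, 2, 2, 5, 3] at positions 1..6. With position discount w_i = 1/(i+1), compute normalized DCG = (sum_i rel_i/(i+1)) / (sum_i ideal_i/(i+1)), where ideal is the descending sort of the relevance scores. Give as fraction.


Position discount weights w_i = 1/(i+1) for i=1..6:
Weights = [1/2, 1/3, 1/4, 1/5, 1/6, 1/7]
Actual relevance: [5, 3, 2, 2, 5, 3]
DCG = 5/2 + 3/3 + 2/4 + 2/5 + 5/6 + 3/7 = 1189/210
Ideal relevance (sorted desc): [5, 5, 3, 3, 2, 2]
Ideal DCG = 5/2 + 5/3 + 3/4 + 3/5 + 2/6 + 2/7 = 859/140
nDCG = DCG / ideal_DCG = 1189/210 / 859/140 = 2378/2577

2378/2577


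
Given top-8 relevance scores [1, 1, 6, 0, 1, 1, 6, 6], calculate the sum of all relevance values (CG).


Cumulative Gain = sum of relevance scores
Position 1: rel=1, running sum=1
Position 2: rel=1, running sum=2
Position 3: rel=6, running sum=8
Position 4: rel=0, running sum=8
Position 5: rel=1, running sum=9
Position 6: rel=1, running sum=10
Position 7: rel=6, running sum=16
Position 8: rel=6, running sum=22
CG = 22

22


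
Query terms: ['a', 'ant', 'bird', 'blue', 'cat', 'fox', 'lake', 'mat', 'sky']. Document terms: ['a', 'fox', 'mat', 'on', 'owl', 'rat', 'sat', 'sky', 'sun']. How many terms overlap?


Query terms: ['a', 'ant', 'bird', 'blue', 'cat', 'fox', 'lake', 'mat', 'sky']
Document terms: ['a', 'fox', 'mat', 'on', 'owl', 'rat', 'sat', 'sky', 'sun']
Common terms: ['a', 'fox', 'mat', 'sky']
Overlap count = 4

4


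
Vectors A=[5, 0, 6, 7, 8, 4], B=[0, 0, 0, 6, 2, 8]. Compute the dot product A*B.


Dot product = sum of element-wise products
A[0]*B[0] = 5*0 = 0
A[1]*B[1] = 0*0 = 0
A[2]*B[2] = 6*0 = 0
A[3]*B[3] = 7*6 = 42
A[4]*B[4] = 8*2 = 16
A[5]*B[5] = 4*8 = 32
Sum = 0 + 0 + 0 + 42 + 16 + 32 = 90

90


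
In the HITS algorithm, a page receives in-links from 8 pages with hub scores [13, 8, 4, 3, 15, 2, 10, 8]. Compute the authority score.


Authority = sum of hub scores of in-linkers
In-link 1: hub score = 13
In-link 2: hub score = 8
In-link 3: hub score = 4
In-link 4: hub score = 3
In-link 5: hub score = 15
In-link 6: hub score = 2
In-link 7: hub score = 10
In-link 8: hub score = 8
Authority = 13 + 8 + 4 + 3 + 15 + 2 + 10 + 8 = 63

63


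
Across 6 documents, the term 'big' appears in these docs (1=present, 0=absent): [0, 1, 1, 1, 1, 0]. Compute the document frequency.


Checking each document for 'big':
Doc 1: absent
Doc 2: present
Doc 3: present
Doc 4: present
Doc 5: present
Doc 6: absent
df = sum of presences = 0 + 1 + 1 + 1 + 1 + 0 = 4

4


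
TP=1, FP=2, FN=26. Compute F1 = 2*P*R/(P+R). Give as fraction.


F1 = 2 * P * R / (P + R)
P = TP/(TP+FP) = 1/3 = 1/3
R = TP/(TP+FN) = 1/27 = 1/27
2 * P * R = 2 * 1/3 * 1/27 = 2/81
P + R = 1/3 + 1/27 = 10/27
F1 = 2/81 / 10/27 = 1/15

1/15


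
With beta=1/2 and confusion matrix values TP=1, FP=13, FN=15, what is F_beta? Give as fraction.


P = TP/(TP+FP) = 1/14 = 1/14
R = TP/(TP+FN) = 1/16 = 1/16
beta^2 = 1/2^2 = 1/4
(1 + beta^2) = 5/4
Numerator = (1+beta^2)*P*R = 5/896
Denominator = beta^2*P + R = 1/56 + 1/16 = 9/112
F_beta = 5/72

5/72


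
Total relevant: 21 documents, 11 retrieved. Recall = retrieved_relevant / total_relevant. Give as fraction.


Recall = retrieved_relevant / total_relevant
= 11 / 21
= 11 / (11 + 10)
= 11/21

11/21


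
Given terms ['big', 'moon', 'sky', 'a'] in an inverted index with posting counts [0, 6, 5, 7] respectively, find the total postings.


Summing posting list sizes:
'big': 0 postings
'moon': 6 postings
'sky': 5 postings
'a': 7 postings
Total = 0 + 6 + 5 + 7 = 18

18


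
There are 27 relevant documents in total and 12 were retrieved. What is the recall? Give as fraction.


Recall = retrieved_relevant / total_relevant
= 12 / 27
= 12 / (12 + 15)
= 4/9

4/9


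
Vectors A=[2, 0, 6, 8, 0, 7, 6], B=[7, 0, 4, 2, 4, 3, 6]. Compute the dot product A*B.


Dot product = sum of element-wise products
A[0]*B[0] = 2*7 = 14
A[1]*B[1] = 0*0 = 0
A[2]*B[2] = 6*4 = 24
A[3]*B[3] = 8*2 = 16
A[4]*B[4] = 0*4 = 0
A[5]*B[5] = 7*3 = 21
A[6]*B[6] = 6*6 = 36
Sum = 14 + 0 + 24 + 16 + 0 + 21 + 36 = 111

111


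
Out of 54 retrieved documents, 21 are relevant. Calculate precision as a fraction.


Precision = relevant_retrieved / total_retrieved
= 21 / 54
= 21 / (21 + 33)
= 7/18

7/18


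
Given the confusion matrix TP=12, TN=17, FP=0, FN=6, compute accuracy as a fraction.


Accuracy = (TP + TN) / (TP + TN + FP + FN)
TP + TN = 12 + 17 = 29
Total = 12 + 17 + 0 + 6 = 35
Accuracy = 29 / 35 = 29/35

29/35


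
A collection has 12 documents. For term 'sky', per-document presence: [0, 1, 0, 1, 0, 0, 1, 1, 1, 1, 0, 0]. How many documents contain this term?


Checking each document for 'sky':
Doc 1: absent
Doc 2: present
Doc 3: absent
Doc 4: present
Doc 5: absent
Doc 6: absent
Doc 7: present
Doc 8: present
Doc 9: present
Doc 10: present
Doc 11: absent
Doc 12: absent
df = sum of presences = 0 + 1 + 0 + 1 + 0 + 0 + 1 + 1 + 1 + 1 + 0 + 0 = 6

6


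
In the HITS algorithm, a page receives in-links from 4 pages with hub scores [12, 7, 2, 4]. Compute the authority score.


Authority = sum of hub scores of in-linkers
In-link 1: hub score = 12
In-link 2: hub score = 7
In-link 3: hub score = 2
In-link 4: hub score = 4
Authority = 12 + 7 + 2 + 4 = 25

25


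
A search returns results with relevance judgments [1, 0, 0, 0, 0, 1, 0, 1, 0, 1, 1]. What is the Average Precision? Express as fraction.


Computing P@k for each relevant position:
Position 1: relevant, P@1 = 1/1 = 1
Position 2: not relevant
Position 3: not relevant
Position 4: not relevant
Position 5: not relevant
Position 6: relevant, P@6 = 2/6 = 1/3
Position 7: not relevant
Position 8: relevant, P@8 = 3/8 = 3/8
Position 9: not relevant
Position 10: relevant, P@10 = 4/10 = 2/5
Position 11: relevant, P@11 = 5/11 = 5/11
Sum of P@k = 1 + 1/3 + 3/8 + 2/5 + 5/11 = 3383/1320
AP = 3383/1320 / 5 = 3383/6600

3383/6600


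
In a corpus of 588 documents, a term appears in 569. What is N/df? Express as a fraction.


IDF ratio = N / df
= 588 / 569
= 588/569

588/569


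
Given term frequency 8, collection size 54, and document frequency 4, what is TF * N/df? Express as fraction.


TF * (N/df)
= 8 * (54/4)
= 8 * 27/2
= 108

108


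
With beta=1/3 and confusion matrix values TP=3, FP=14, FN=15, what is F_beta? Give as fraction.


P = TP/(TP+FP) = 3/17 = 3/17
R = TP/(TP+FN) = 3/18 = 1/6
beta^2 = 1/3^2 = 1/9
(1 + beta^2) = 10/9
Numerator = (1+beta^2)*P*R = 5/153
Denominator = beta^2*P + R = 1/51 + 1/6 = 19/102
F_beta = 10/57

10/57


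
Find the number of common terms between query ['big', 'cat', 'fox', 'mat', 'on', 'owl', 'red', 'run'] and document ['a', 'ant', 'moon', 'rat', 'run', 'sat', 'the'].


Query terms: ['big', 'cat', 'fox', 'mat', 'on', 'owl', 'red', 'run']
Document terms: ['a', 'ant', 'moon', 'rat', 'run', 'sat', 'the']
Common terms: ['run']
Overlap count = 1

1


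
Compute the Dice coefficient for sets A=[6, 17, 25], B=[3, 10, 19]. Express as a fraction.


A intersect B = []
|A intersect B| = 0
|A| = 3, |B| = 3
Dice = 2*0 / (3+3)
= 0 / 6 = 0

0


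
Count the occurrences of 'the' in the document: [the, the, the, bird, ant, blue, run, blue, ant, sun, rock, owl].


Document has 12 words
Scanning for 'the':
Found at positions: [0, 1, 2]
Count = 3

3


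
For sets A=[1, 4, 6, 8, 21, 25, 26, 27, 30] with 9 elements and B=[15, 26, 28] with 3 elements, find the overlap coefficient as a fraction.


A intersect B = [26]
|A intersect B| = 1
min(|A|, |B|) = min(9, 3) = 3
Overlap = 1 / 3 = 1/3

1/3


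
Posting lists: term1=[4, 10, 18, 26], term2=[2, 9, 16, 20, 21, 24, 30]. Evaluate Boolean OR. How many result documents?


Boolean OR: find union of posting lists
term1 docs: [4, 10, 18, 26]
term2 docs: [2, 9, 16, 20, 21, 24, 30]
Union: [2, 4, 9, 10, 16, 18, 20, 21, 24, 26, 30]
|union| = 11

11


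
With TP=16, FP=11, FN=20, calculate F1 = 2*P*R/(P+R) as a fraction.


F1 = 2 * P * R / (P + R)
P = TP/(TP+FP) = 16/27 = 16/27
R = TP/(TP+FN) = 16/36 = 4/9
2 * P * R = 2 * 16/27 * 4/9 = 128/243
P + R = 16/27 + 4/9 = 28/27
F1 = 128/243 / 28/27 = 32/63

32/63


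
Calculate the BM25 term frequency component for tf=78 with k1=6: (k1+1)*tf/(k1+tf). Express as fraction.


BM25 TF component = (k1+1)*tf / (k1+tf)
k1 = 6, tf = 78
Numerator = (6+1)*78 = 546
Denominator = 6 + 78 = 84
= 546/84 = 13/2

13/2


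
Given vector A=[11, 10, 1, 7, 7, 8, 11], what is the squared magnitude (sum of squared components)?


|A|^2 = sum of squared components
A[0]^2 = 11^2 = 121
A[1]^2 = 10^2 = 100
A[2]^2 = 1^2 = 1
A[3]^2 = 7^2 = 49
A[4]^2 = 7^2 = 49
A[5]^2 = 8^2 = 64
A[6]^2 = 11^2 = 121
Sum = 121 + 100 + 1 + 49 + 49 + 64 + 121 = 505

505


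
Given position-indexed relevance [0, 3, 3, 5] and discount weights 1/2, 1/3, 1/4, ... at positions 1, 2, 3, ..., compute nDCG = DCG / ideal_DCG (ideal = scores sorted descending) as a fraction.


Position discount weights w_i = 1/(i+1) for i=1..4:
Weights = [1/2, 1/3, 1/4, 1/5]
Actual relevance: [0, 3, 3, 5]
DCG = 0/2 + 3/3 + 3/4 + 5/5 = 11/4
Ideal relevance (sorted desc): [5, 3, 3, 0]
Ideal DCG = 5/2 + 3/3 + 3/4 + 0/5 = 17/4
nDCG = DCG / ideal_DCG = 11/4 / 17/4 = 11/17

11/17


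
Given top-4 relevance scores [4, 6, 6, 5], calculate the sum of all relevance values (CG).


Cumulative Gain = sum of relevance scores
Position 1: rel=4, running sum=4
Position 2: rel=6, running sum=10
Position 3: rel=6, running sum=16
Position 4: rel=5, running sum=21
CG = 21

21


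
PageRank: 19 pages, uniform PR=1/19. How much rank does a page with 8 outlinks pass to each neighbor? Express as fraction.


Initial PR = 1/19 = 1/19
Outlinks = 8
Contribution per link = PR / outlinks
= 1/19 / 8
= 1/152

1/152


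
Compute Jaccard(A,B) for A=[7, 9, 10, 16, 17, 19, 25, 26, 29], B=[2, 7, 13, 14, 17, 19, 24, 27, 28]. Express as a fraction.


A intersect B = [7, 17, 19]
|A intersect B| = 3
A union B = [2, 7, 9, 10, 13, 14, 16, 17, 19, 24, 25, 26, 27, 28, 29]
|A union B| = 15
Jaccard = 3/15 = 1/5

1/5


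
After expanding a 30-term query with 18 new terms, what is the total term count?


Original terms: 30
Expansion terms: 18
Total = 30 + 18 = 48

48


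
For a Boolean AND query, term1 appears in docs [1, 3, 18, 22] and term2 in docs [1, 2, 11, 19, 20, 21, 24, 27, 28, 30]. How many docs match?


Boolean AND: find intersection of posting lists
term1 docs: [1, 3, 18, 22]
term2 docs: [1, 2, 11, 19, 20, 21, 24, 27, 28, 30]
Intersection: [1]
|intersection| = 1

1


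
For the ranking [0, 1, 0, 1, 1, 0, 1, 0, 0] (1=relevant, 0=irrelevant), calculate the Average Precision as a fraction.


Computing P@k for each relevant position:
Position 1: not relevant
Position 2: relevant, P@2 = 1/2 = 1/2
Position 3: not relevant
Position 4: relevant, P@4 = 2/4 = 1/2
Position 5: relevant, P@5 = 3/5 = 3/5
Position 6: not relevant
Position 7: relevant, P@7 = 4/7 = 4/7
Position 8: not relevant
Position 9: not relevant
Sum of P@k = 1/2 + 1/2 + 3/5 + 4/7 = 76/35
AP = 76/35 / 4 = 19/35

19/35


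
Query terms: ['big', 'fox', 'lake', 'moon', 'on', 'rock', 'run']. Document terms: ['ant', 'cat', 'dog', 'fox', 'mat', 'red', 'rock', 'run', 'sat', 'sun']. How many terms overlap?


Query terms: ['big', 'fox', 'lake', 'moon', 'on', 'rock', 'run']
Document terms: ['ant', 'cat', 'dog', 'fox', 'mat', 'red', 'rock', 'run', 'sat', 'sun']
Common terms: ['fox', 'rock', 'run']
Overlap count = 3

3


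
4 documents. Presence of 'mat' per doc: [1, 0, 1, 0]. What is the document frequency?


Checking each document for 'mat':
Doc 1: present
Doc 2: absent
Doc 3: present
Doc 4: absent
df = sum of presences = 1 + 0 + 1 + 0 = 2

2


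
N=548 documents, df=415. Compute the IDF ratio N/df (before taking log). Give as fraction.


IDF ratio = N / df
= 548 / 415
= 548/415

548/415


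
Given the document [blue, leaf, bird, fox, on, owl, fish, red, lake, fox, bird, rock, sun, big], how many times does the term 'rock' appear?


Document has 14 words
Scanning for 'rock':
Found at positions: [11]
Count = 1

1


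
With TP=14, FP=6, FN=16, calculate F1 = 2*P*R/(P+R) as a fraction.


F1 = 2 * P * R / (P + R)
P = TP/(TP+FP) = 14/20 = 7/10
R = TP/(TP+FN) = 14/30 = 7/15
2 * P * R = 2 * 7/10 * 7/15 = 49/75
P + R = 7/10 + 7/15 = 7/6
F1 = 49/75 / 7/6 = 14/25

14/25


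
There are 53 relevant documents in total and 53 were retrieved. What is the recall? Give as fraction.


Recall = retrieved_relevant / total_relevant
= 53 / 53
= 53 / (53 + 0)
= 1

1


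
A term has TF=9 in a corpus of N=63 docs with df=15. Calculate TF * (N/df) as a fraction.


TF * (N/df)
= 9 * (63/15)
= 9 * 21/5
= 189/5

189/5


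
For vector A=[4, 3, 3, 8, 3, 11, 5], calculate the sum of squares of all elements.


|A|^2 = sum of squared components
A[0]^2 = 4^2 = 16
A[1]^2 = 3^2 = 9
A[2]^2 = 3^2 = 9
A[3]^2 = 8^2 = 64
A[4]^2 = 3^2 = 9
A[5]^2 = 11^2 = 121
A[6]^2 = 5^2 = 25
Sum = 16 + 9 + 9 + 64 + 9 + 121 + 25 = 253

253


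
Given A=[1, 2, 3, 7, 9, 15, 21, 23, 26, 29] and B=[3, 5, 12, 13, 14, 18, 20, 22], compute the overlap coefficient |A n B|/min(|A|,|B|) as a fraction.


A intersect B = [3]
|A intersect B| = 1
min(|A|, |B|) = min(10, 8) = 8
Overlap = 1 / 8 = 1/8

1/8


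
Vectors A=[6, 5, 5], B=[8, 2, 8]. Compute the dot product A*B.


Dot product = sum of element-wise products
A[0]*B[0] = 6*8 = 48
A[1]*B[1] = 5*2 = 10
A[2]*B[2] = 5*8 = 40
Sum = 48 + 10 + 40 = 98

98


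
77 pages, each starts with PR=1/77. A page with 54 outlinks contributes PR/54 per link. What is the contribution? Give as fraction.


Initial PR = 1/77 = 1/77
Outlinks = 54
Contribution per link = PR / outlinks
= 1/77 / 54
= 1/4158

1/4158


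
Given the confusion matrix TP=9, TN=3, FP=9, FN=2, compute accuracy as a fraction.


Accuracy = (TP + TN) / (TP + TN + FP + FN)
TP + TN = 9 + 3 = 12
Total = 9 + 3 + 9 + 2 = 23
Accuracy = 12 / 23 = 12/23

12/23


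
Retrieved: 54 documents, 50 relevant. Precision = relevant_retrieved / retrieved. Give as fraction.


Precision = relevant_retrieved / total_retrieved
= 50 / 54
= 50 / (50 + 4)
= 25/27

25/27


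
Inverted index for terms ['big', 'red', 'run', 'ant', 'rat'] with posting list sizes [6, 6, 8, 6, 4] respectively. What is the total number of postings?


Summing posting list sizes:
'big': 6 postings
'red': 6 postings
'run': 8 postings
'ant': 6 postings
'rat': 4 postings
Total = 6 + 6 + 8 + 6 + 4 = 30

30


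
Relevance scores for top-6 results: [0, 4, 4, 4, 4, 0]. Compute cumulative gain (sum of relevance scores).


Cumulative Gain = sum of relevance scores
Position 1: rel=0, running sum=0
Position 2: rel=4, running sum=4
Position 3: rel=4, running sum=8
Position 4: rel=4, running sum=12
Position 5: rel=4, running sum=16
Position 6: rel=0, running sum=16
CG = 16

16


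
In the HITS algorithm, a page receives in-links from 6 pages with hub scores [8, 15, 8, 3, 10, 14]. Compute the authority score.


Authority = sum of hub scores of in-linkers
In-link 1: hub score = 8
In-link 2: hub score = 15
In-link 3: hub score = 8
In-link 4: hub score = 3
In-link 5: hub score = 10
In-link 6: hub score = 14
Authority = 8 + 15 + 8 + 3 + 10 + 14 = 58

58


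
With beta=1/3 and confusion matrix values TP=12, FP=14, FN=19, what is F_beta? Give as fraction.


P = TP/(TP+FP) = 12/26 = 6/13
R = TP/(TP+FN) = 12/31 = 12/31
beta^2 = 1/3^2 = 1/9
(1 + beta^2) = 10/9
Numerator = (1+beta^2)*P*R = 80/403
Denominator = beta^2*P + R = 2/39 + 12/31 = 530/1209
F_beta = 24/53

24/53


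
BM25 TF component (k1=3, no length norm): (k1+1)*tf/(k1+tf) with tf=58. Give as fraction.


BM25 TF component = (k1+1)*tf / (k1+tf)
k1 = 3, tf = 58
Numerator = (3+1)*58 = 232
Denominator = 3 + 58 = 61
= 232/61 = 232/61

232/61


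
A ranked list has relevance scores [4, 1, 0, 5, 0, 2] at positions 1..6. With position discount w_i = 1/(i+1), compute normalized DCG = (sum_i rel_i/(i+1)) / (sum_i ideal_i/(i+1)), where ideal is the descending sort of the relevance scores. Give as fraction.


Position discount weights w_i = 1/(i+1) for i=1..6:
Weights = [1/2, 1/3, 1/4, 1/5, 1/6, 1/7]
Actual relevance: [4, 1, 0, 5, 0, 2]
DCG = 4/2 + 1/3 + 0/4 + 5/5 + 0/6 + 2/7 = 76/21
Ideal relevance (sorted desc): [5, 4, 2, 1, 0, 0]
Ideal DCG = 5/2 + 4/3 + 2/4 + 1/5 + 0/6 + 0/7 = 68/15
nDCG = DCG / ideal_DCG = 76/21 / 68/15 = 95/119

95/119


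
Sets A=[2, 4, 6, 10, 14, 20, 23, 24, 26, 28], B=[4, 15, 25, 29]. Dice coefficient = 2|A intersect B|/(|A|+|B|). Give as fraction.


A intersect B = [4]
|A intersect B| = 1
|A| = 10, |B| = 4
Dice = 2*1 / (10+4)
= 2 / 14 = 1/7

1/7


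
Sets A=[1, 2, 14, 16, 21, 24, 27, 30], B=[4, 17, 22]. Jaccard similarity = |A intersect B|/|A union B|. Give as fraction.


A intersect B = []
|A intersect B| = 0
A union B = [1, 2, 4, 14, 16, 17, 21, 22, 24, 27, 30]
|A union B| = 11
Jaccard = 0/11 = 0

0


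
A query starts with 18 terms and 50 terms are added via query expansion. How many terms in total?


Original terms: 18
Expansion terms: 50
Total = 18 + 50 = 68

68


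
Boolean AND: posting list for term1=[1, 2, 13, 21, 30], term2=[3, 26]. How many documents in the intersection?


Boolean AND: find intersection of posting lists
term1 docs: [1, 2, 13, 21, 30]
term2 docs: [3, 26]
Intersection: []
|intersection| = 0

0


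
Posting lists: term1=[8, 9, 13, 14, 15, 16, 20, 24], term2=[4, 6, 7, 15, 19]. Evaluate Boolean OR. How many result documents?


Boolean OR: find union of posting lists
term1 docs: [8, 9, 13, 14, 15, 16, 20, 24]
term2 docs: [4, 6, 7, 15, 19]
Union: [4, 6, 7, 8, 9, 13, 14, 15, 16, 19, 20, 24]
|union| = 12

12


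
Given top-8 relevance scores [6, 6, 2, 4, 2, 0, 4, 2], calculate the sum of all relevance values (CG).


Cumulative Gain = sum of relevance scores
Position 1: rel=6, running sum=6
Position 2: rel=6, running sum=12
Position 3: rel=2, running sum=14
Position 4: rel=4, running sum=18
Position 5: rel=2, running sum=20
Position 6: rel=0, running sum=20
Position 7: rel=4, running sum=24
Position 8: rel=2, running sum=26
CG = 26

26


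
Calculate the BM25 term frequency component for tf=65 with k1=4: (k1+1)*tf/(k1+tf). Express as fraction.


BM25 TF component = (k1+1)*tf / (k1+tf)
k1 = 4, tf = 65
Numerator = (4+1)*65 = 325
Denominator = 4 + 65 = 69
= 325/69 = 325/69

325/69


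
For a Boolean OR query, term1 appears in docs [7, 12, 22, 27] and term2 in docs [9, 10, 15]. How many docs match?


Boolean OR: find union of posting lists
term1 docs: [7, 12, 22, 27]
term2 docs: [9, 10, 15]
Union: [7, 9, 10, 12, 15, 22, 27]
|union| = 7

7


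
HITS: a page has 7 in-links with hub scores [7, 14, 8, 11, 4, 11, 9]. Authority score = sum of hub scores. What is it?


Authority = sum of hub scores of in-linkers
In-link 1: hub score = 7
In-link 2: hub score = 14
In-link 3: hub score = 8
In-link 4: hub score = 11
In-link 5: hub score = 4
In-link 6: hub score = 11
In-link 7: hub score = 9
Authority = 7 + 14 + 8 + 11 + 4 + 11 + 9 = 64

64


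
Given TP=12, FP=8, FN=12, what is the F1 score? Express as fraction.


F1 = 2 * P * R / (P + R)
P = TP/(TP+FP) = 12/20 = 3/5
R = TP/(TP+FN) = 12/24 = 1/2
2 * P * R = 2 * 3/5 * 1/2 = 3/5
P + R = 3/5 + 1/2 = 11/10
F1 = 3/5 / 11/10 = 6/11

6/11


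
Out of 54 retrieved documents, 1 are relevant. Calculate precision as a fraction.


Precision = relevant_retrieved / total_retrieved
= 1 / 54
= 1 / (1 + 53)
= 1/54

1/54


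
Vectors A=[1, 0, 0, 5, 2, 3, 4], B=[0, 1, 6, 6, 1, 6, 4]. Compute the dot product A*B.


Dot product = sum of element-wise products
A[0]*B[0] = 1*0 = 0
A[1]*B[1] = 0*1 = 0
A[2]*B[2] = 0*6 = 0
A[3]*B[3] = 5*6 = 30
A[4]*B[4] = 2*1 = 2
A[5]*B[5] = 3*6 = 18
A[6]*B[6] = 4*4 = 16
Sum = 0 + 0 + 0 + 30 + 2 + 18 + 16 = 66

66


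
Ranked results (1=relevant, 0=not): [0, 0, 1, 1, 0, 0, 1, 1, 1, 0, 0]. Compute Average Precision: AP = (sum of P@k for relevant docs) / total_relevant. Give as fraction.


Computing P@k for each relevant position:
Position 1: not relevant
Position 2: not relevant
Position 3: relevant, P@3 = 1/3 = 1/3
Position 4: relevant, P@4 = 2/4 = 1/2
Position 5: not relevant
Position 6: not relevant
Position 7: relevant, P@7 = 3/7 = 3/7
Position 8: relevant, P@8 = 4/8 = 1/2
Position 9: relevant, P@9 = 5/9 = 5/9
Position 10: not relevant
Position 11: not relevant
Sum of P@k = 1/3 + 1/2 + 3/7 + 1/2 + 5/9 = 146/63
AP = 146/63 / 5 = 146/315

146/315


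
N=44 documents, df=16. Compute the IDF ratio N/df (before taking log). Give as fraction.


IDF ratio = N / df
= 44 / 16
= 11/4

11/4


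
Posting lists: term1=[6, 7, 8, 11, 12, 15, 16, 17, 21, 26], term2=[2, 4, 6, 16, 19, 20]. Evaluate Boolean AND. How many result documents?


Boolean AND: find intersection of posting lists
term1 docs: [6, 7, 8, 11, 12, 15, 16, 17, 21, 26]
term2 docs: [2, 4, 6, 16, 19, 20]
Intersection: [6, 16]
|intersection| = 2

2
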